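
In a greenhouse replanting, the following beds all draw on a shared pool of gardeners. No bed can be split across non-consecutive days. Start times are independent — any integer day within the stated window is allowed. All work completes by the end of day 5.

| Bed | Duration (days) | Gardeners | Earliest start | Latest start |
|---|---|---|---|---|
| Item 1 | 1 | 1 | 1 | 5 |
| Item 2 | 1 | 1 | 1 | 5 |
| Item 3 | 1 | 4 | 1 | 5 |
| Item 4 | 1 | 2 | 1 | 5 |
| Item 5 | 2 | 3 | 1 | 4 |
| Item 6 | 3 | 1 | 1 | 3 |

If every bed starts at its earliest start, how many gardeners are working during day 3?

At early start, day 3 has: Item 6.
Demand: 1 = 1.

1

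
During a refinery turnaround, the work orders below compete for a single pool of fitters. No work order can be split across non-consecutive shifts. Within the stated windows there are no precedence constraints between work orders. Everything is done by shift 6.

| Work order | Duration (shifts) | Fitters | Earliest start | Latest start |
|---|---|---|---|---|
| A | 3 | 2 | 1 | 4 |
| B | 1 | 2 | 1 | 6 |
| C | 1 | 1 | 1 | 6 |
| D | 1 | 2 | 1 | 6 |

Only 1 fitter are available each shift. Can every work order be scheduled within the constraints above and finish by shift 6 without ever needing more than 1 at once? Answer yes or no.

no

Total fitter-shifts = 11; over 6 shifts the average is 11/6 > 1, so some shift must exceed 1.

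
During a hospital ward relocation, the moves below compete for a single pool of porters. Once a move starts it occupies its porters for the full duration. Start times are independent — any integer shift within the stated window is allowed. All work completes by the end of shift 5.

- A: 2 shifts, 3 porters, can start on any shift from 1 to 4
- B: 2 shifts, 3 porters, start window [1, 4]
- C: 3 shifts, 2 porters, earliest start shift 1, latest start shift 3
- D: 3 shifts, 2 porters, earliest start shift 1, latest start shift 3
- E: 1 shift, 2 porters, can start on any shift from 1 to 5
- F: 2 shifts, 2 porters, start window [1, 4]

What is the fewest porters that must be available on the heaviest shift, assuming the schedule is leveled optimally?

Early-start (A@1, B@1, C@1, D@1, E@1, F@1) gives peak 14: s1:14  s2:12  s3:4  s4:0  s5:0.
Shift C→3, D→3, E→3, F→4.
Schedule A@1, B@1, C@3, D@3, E@3, F@4: s1:6  s2:6  s3:6  s4:6  s5:6 — peak 6.
Total porter-shifts = 30 over 5 shifts ⇒ peak ≥ ⌈30/5⌉ = 6, so 6 is optimal.

6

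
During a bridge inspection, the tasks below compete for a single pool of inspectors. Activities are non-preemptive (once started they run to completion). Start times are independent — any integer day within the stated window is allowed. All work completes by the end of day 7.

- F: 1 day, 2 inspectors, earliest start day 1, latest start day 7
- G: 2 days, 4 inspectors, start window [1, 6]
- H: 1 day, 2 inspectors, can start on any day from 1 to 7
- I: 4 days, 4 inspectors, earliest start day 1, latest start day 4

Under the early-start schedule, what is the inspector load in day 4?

4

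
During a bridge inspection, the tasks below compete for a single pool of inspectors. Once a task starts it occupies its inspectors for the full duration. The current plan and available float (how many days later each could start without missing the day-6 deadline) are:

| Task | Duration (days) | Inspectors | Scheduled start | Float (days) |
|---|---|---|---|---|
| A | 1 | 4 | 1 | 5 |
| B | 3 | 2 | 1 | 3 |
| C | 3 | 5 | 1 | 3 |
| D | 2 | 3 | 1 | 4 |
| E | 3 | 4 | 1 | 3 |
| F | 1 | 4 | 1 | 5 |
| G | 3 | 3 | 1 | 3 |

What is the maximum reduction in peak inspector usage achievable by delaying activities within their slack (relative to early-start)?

14

Early-start peak: d1:25  d2:17  d3:14  d4:0  d5:0  d6:0 ⇒ 25.
Leveled (A@1, B@1, C@1, D@2, E@4, F@4, G@4): d1:11  d2:10  d3:10  d4:11  d5:7  d6:7 ⇒ 11.
Reduction 25 − 11 = 14.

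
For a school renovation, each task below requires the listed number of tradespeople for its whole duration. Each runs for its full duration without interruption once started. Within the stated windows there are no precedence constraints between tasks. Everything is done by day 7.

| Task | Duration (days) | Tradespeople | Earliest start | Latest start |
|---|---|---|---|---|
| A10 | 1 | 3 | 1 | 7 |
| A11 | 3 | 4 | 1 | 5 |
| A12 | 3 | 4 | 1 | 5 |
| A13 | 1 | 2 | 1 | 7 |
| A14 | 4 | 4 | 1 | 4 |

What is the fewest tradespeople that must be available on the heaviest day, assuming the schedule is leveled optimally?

Early-start (A10@1, A11@1, A12@1, A13@1, A14@1) gives peak 17: d1:17  d2:12  d3:12  d4:4  d5:0  d6:0  d7:0.
Shift A12→2, A13→5, A14→4.
Schedule A10@1, A11@1, A12@2, A13@5, A14@4: d1:7  d2:8  d3:8  d4:8  d5:6  d6:4  d7:4 — peak 8.

8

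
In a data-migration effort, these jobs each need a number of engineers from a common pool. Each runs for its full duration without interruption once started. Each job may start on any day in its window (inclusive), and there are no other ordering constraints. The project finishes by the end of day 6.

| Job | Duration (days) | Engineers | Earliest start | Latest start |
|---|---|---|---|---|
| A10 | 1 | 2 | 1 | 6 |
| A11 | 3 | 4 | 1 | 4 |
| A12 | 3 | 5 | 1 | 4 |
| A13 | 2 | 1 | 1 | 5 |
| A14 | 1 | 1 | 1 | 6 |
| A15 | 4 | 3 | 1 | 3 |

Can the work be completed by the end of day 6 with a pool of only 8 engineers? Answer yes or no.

Schedule A10@1, A11@1, A12@4, A13@1, A14@1, A15@2: d1:8  d2:8  d3:7  d4:8  d5:8  d6:5 — peak 8 ≤ 8.

yes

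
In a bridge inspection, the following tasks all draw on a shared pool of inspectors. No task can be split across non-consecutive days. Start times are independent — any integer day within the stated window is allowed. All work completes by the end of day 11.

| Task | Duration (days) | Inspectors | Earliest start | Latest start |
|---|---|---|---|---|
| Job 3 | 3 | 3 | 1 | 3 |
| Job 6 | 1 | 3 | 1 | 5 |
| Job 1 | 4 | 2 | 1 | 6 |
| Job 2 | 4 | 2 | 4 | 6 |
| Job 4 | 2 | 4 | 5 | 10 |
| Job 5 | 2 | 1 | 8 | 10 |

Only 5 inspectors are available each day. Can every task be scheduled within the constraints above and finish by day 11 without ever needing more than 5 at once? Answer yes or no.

yes

Schedule Job 3@1, Job 6@4, Job 1@1, Job 2@5, Job 4@9, Job 5@8: d1:5  d2:5  d3:5  d4:5  d5:2  d6:2  d7:2  d8:3  d9:5  d10:4  d11:0 — peak 5 ≤ 5.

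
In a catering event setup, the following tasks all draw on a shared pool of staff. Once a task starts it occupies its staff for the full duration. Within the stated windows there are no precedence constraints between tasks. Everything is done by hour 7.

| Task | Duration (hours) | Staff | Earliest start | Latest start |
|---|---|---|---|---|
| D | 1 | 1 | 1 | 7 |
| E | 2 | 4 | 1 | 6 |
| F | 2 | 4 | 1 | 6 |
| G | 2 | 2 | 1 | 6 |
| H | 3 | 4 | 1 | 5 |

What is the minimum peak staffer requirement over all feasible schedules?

Early-start (D@1, E@1, F@1, G@1, H@1) gives peak 15: h1:15  h2:14  h3:4  h4:0  h5:0  h6:0  h7:0.
Shift F→3, G→2, H→5.
Schedule D@1, E@1, F@3, G@2, H@5: h1:5  h2:6  h3:6  h4:4  h5:4  h6:4  h7:4 — peak 6.

6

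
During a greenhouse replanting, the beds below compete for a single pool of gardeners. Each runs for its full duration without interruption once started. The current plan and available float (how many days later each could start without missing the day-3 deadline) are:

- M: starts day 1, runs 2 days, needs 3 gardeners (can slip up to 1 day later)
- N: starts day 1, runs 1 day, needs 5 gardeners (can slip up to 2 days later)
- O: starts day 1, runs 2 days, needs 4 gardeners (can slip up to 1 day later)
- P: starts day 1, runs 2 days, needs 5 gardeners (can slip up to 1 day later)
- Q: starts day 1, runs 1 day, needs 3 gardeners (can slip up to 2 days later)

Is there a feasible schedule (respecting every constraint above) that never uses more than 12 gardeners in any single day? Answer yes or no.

Schedule M@1, N@1, O@1, P@2, Q@3: d1:12  d2:12  d3:8 — peak 12 ≤ 12.

yes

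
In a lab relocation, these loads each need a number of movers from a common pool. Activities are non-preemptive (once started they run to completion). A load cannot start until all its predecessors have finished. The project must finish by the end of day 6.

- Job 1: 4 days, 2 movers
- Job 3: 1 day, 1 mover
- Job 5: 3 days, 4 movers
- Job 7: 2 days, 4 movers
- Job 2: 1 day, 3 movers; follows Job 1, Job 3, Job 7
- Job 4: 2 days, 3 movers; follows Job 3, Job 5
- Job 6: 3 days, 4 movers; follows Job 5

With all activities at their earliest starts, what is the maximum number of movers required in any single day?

11

Early-start schedule: Job 1@1, Job 3@1, Job 5@1, Job 7@1, Job 2@5, Job 4@4, Job 6@4.
Load per day: day 1: 11, day 2: 10, day 3: 6, day 4: 9, day 5: 10, day 6: 4.
Peak is 11.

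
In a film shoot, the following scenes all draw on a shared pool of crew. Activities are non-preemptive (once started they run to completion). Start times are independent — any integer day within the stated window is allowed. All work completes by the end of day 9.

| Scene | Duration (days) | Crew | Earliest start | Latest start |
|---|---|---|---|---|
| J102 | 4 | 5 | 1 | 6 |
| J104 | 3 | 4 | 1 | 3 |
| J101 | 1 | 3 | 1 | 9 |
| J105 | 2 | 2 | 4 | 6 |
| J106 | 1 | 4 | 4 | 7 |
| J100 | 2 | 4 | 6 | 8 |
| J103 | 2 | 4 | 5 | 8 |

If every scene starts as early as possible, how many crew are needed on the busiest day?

12

Early-start schedule: J102@1, J104@1, J101@1, J105@4, J106@4, J100@6, J103@5.
Load per day: day 1: 12, day 2: 9, day 3: 9, day 4: 11, day 5: 6, day 6: 8, day 7: 4, day 8: 0, day 9: 0.
Peak is 12.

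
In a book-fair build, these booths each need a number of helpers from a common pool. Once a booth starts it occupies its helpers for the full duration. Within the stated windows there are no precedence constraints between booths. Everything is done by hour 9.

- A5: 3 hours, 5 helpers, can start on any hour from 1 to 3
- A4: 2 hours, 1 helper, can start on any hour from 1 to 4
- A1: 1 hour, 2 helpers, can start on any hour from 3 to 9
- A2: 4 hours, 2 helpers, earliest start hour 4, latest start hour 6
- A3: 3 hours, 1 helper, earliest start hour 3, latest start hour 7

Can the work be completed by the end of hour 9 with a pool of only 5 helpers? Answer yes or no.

Schedule A5@1, A4@4, A1@4, A2@4, A3@5: h1:5  h2:5  h3:5  h4:5  h5:4  h6:3  h7:3  h8:0  h9:0 — peak 5 ≤ 5.

yes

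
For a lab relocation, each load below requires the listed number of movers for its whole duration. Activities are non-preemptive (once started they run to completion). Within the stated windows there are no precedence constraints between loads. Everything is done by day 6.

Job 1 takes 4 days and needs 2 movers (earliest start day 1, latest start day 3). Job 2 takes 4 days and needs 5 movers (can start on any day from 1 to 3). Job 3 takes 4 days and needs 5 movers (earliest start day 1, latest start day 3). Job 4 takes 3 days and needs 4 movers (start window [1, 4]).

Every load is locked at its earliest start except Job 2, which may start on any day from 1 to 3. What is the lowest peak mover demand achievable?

Job 2@1: d1:16  d2:16  d3:16  d4:12  d5:0  d6:0 → peak 16
Job 2@2: d1:11  d2:16  d3:16  d4:12  d5:5  d6:0 → peak 16
Job 2@3: d1:11  d2:11  d3:16  d4:12  d5:5  d6:5 → peak 16
Best is Job 2@1, peak 16.

16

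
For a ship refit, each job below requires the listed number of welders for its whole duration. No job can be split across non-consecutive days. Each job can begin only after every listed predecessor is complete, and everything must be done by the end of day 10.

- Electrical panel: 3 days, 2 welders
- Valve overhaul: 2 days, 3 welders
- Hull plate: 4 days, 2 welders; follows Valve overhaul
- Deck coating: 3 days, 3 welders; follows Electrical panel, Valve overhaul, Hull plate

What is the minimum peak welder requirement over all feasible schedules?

Early-start (Electrical panel@1, Valve overhaul@1, Hull plate@3, Deck coating@7) gives peak 5: d1:5  d2:5  d3:4  d4:2  d5:2  d6:2  d7:3  d8:3  d9:3  d10:0.
Shift Electrical panel→3.
Schedule Electrical panel@3, Valve overhaul@1, Hull plate@3, Deck coating@7: d1:3  d2:3  d3:4  d4:4  d5:4  d6:2  d7:3  d8:3  d9:3  d10:0 — peak 4.
No arrangement of the 19 feasible schedules does better.

4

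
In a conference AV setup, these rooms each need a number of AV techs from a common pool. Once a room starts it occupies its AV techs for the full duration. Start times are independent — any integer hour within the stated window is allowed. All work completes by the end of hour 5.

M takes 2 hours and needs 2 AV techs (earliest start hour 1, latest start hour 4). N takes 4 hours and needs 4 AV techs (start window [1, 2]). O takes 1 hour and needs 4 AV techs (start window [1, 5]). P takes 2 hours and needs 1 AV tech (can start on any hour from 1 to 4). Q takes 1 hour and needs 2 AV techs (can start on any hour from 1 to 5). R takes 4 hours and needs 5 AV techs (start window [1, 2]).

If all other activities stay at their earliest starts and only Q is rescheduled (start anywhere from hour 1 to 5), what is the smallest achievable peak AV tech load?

Q@1: h1:18  h2:12  h3:9  h4:9  h5:0 → peak 18
Q@2: h1:16  h2:14  h3:9  h4:9  h5:0 → peak 16
Q@3: h1:16  h2:12  h3:11  h4:9  h5:0 → peak 16
Q@4: h1:16  h2:12  h3:9  h4:11  h5:0 → peak 16
Q@5: h1:16  h2:12  h3:9  h4:9  h5:2 → peak 16
Best is Q@2, peak 16.

16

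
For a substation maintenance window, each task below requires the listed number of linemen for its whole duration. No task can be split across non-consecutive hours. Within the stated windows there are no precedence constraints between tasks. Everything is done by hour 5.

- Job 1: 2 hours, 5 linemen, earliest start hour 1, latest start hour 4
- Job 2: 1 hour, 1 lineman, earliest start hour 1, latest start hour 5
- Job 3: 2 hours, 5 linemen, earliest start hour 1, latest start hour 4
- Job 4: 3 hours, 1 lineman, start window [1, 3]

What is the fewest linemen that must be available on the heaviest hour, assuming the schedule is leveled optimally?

6

Early-start (Job 1@1, Job 2@1, Job 3@1, Job 4@1) gives peak 12: h1:12  h2:11  h3:1  h4:0  h5:0.
Shift Job 3→3, Job 4→2.
Schedule Job 1@1, Job 2@1, Job 3@3, Job 4@2: h1:6  h2:6  h3:6  h4:6  h5:0 — peak 6.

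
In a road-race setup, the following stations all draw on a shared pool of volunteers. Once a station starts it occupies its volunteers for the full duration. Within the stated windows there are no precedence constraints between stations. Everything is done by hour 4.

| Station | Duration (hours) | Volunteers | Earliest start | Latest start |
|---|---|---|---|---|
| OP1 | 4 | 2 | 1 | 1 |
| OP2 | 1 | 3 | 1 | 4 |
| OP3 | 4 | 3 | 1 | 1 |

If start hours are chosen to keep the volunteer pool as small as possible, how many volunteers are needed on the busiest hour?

8

Schedule OP1@1, OP2@1, OP3@1: h1:8  h2:5  h3:5  h4:5 — peak 8.
No arrangement of the 4 feasible schedules does better.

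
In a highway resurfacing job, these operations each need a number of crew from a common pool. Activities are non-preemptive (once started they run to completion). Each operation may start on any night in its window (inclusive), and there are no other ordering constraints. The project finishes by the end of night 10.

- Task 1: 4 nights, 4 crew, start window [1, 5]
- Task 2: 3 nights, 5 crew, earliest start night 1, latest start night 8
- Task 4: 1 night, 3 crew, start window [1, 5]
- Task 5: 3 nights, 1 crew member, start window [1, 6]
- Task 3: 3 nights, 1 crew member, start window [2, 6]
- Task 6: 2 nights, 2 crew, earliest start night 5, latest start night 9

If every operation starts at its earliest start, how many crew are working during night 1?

At early start, night 1 has: Task 1, Task 2, Task 4, Task 5.
Demand: 4 + 5 + 3 + 1 = 13.

13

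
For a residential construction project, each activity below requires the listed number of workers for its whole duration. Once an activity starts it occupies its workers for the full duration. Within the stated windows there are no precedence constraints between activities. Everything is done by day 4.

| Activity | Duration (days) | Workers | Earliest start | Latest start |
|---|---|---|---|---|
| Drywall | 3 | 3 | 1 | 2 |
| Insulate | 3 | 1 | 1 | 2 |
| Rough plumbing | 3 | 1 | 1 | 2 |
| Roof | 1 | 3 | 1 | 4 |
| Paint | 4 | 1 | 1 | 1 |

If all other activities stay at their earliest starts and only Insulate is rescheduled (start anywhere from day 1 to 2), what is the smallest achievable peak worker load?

8

Insulate@1: d1:9  d2:6  d3:6  d4:1 → peak 9
Insulate@2: d1:8  d2:6  d3:6  d4:2 → peak 8
Best is Insulate@2, peak 8.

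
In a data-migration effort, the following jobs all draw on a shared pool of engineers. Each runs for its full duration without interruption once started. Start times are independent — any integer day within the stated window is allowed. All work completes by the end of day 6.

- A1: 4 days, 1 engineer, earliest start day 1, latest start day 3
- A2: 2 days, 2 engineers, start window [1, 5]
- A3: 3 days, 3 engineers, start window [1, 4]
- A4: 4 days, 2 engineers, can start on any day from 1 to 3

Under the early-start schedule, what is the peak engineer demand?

Early-start schedule: A1@1, A2@1, A3@1, A4@1.
Load per day: day 1: 8, day 2: 8, day 3: 6, day 4: 3, day 5: 0, day 6: 0.
Peak is 8.

8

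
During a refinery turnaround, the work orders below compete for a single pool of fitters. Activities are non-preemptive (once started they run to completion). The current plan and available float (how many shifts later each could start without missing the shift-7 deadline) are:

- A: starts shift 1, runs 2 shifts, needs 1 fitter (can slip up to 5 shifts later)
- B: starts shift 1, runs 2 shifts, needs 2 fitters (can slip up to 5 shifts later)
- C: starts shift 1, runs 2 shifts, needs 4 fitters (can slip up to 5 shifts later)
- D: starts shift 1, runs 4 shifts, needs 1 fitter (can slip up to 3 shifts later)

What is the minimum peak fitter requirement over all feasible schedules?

Early-start (A@1, B@1, C@1, D@1) gives peak 8: s1:8  s2:8  s3:1  s4:1  s5:0  s6:0  s7:0.
Shift C→5.
Schedule A@1, B@1, C@5, D@1: s1:4  s2:4  s3:1  s4:1  s5:4  s6:4  s7:0 — peak 4.

4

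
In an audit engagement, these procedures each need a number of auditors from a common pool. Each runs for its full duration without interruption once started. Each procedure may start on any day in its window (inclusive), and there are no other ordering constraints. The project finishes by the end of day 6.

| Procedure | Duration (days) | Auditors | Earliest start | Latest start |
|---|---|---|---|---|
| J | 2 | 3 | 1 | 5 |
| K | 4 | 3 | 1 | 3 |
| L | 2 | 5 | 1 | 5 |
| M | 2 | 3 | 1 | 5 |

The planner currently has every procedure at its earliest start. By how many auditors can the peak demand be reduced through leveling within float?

8

Early-start peak: d1:14  d2:14  d3:3  d4:3  d5:0  d6:0 ⇒ 14.
Leveled (J@1, K@1, L@5, M@3): d1:6  d2:6  d3:6  d4:6  d5:5  d6:5 ⇒ 6.
Reduction 14 − 6 = 8.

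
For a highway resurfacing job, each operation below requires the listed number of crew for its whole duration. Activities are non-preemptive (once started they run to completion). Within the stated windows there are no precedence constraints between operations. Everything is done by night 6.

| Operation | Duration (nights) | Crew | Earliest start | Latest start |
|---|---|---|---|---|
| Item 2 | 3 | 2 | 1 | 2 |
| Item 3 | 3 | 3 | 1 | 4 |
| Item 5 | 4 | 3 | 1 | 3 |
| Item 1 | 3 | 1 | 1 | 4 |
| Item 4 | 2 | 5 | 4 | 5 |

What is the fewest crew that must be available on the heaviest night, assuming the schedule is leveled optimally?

8

Early-start (Item 2@1, Item 3@1, Item 5@1, Item 1@1, Item 4@4) gives peak 9: n1:9  n2:9  n3:9  n4:8  n5:5  n6:0.
Shift Item 1→4, Item 4→5.
Schedule Item 2@1, Item 3@1, Item 5@1, Item 1@4, Item 4@5: n1:8  n2:8  n3:8  n4:4  n5:6  n6:6 — peak 8.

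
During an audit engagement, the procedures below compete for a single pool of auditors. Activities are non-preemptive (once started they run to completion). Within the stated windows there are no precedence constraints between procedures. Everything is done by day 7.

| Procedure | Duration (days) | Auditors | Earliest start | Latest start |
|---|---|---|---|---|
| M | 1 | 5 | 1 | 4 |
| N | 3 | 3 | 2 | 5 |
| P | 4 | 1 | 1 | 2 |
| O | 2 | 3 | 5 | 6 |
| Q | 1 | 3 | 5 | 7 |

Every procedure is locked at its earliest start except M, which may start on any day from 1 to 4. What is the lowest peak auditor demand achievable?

M@1: d1:6  d2:4  d3:4  d4:4  d5:6  d6:3  d7:0 → peak 6
M@2: d1:1  d2:9  d3:4  d4:4  d5:6  d6:3  d7:0 → peak 9
M@3: d1:1  d2:4  d3:9  d4:4  d5:6  d6:3  d7:0 → peak 9
M@4: d1:1  d2:4  d3:4  d4:9  d5:6  d6:3  d7:0 → peak 9
Best is M@1, peak 6.

6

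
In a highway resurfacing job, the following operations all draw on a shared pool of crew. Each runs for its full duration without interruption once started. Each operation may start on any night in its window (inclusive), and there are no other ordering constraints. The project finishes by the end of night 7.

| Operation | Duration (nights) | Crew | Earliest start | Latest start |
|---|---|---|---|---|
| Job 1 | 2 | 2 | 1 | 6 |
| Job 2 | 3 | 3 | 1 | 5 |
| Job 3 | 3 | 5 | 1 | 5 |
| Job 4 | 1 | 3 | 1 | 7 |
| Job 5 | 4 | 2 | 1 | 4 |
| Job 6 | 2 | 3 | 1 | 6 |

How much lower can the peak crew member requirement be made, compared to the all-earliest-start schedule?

Early-start peak: n1:18  n2:15  n3:10  n4:2  n5:0  n6:0  n7:0 ⇒ 18.
Leveled (Job 1@3, Job 2@1, Job 3@5, Job 4@4, Job 5@3, Job 6@1): n1:6  n2:6  n3:7  n4:7  n5:7  n6:7  n7:5 ⇒ 7.
Reduction 18 − 7 = 11.

11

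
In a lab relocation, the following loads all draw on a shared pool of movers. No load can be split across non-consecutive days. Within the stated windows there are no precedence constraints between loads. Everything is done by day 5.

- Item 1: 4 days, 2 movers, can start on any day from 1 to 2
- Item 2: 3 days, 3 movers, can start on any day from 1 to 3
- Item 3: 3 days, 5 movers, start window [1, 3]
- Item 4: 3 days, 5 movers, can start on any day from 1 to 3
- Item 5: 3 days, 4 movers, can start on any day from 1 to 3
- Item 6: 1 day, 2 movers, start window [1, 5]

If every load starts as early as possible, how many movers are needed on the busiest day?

21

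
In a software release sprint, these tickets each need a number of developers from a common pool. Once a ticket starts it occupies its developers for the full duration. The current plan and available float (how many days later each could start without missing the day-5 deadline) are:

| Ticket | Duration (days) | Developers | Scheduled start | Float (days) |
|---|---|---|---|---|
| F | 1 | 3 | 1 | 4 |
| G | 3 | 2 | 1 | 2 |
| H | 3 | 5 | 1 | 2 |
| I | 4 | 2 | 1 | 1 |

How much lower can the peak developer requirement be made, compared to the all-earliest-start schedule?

Early-start peak: d1:12  d2:9  d3:9  d4:2  d5:0 ⇒ 12.
Leveled (F@1, G@1, H@2, I@1): d1:7  d2:9  d3:9  d4:7  d5:0 ⇒ 9.
Reduction 12 − 9 = 3.

3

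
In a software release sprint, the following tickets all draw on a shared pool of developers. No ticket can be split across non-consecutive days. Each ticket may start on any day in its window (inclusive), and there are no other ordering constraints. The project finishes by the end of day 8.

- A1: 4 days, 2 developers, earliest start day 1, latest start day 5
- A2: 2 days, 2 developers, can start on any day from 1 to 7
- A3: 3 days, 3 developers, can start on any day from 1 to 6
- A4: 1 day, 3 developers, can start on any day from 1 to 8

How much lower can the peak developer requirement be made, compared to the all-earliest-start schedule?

Early-start peak: d1:10  d2:7  d3:5  d4:2  d5:0  d6:0  d7:0  d8:0 ⇒ 10.
Leveled (A1@1, A2@1, A3@5, A4@8): d1:4  d2:4  d3:2  d4:2  d5:3  d6:3  d7:3  d8:3 ⇒ 4.
Reduction 10 − 4 = 6.

6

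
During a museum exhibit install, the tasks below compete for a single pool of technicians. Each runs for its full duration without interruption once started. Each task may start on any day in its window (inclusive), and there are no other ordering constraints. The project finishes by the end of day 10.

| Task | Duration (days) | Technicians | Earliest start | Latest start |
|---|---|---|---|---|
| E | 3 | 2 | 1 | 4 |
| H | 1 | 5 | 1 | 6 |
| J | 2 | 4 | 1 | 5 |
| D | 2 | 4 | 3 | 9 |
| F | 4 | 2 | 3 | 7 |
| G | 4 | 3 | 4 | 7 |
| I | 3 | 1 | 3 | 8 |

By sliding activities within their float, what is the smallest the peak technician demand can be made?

6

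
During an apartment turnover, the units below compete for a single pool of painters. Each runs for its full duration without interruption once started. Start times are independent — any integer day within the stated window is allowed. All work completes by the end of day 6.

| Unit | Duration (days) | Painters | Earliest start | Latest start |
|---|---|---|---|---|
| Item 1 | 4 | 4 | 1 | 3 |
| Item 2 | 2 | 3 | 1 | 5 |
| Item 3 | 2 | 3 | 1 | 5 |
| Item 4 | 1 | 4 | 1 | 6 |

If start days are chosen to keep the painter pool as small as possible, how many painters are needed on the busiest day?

Early-start (Item 1@1, Item 2@1, Item 3@1, Item 4@1) gives peak 14: d1:14  d2:10  d3:4  d4:4  d5:0  d6:0.
Shift Item 3→3, Item 4→5.
Schedule Item 1@1, Item 2@1, Item 3@3, Item 4@5: d1:7  d2:7  d3:7  d4:7  d5:4  d6:0 — peak 7.

7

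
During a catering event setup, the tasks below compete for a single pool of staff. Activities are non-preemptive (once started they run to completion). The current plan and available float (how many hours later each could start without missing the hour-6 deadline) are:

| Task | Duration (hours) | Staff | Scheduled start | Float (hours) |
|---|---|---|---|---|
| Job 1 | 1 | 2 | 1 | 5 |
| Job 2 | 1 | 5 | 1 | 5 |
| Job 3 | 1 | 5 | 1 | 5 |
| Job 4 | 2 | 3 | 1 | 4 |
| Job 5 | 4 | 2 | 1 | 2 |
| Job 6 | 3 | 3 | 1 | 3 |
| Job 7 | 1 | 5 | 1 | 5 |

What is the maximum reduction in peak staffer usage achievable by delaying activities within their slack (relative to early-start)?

Early-start peak: h1:25  h2:8  h3:5  h4:2  h5:0  h6:0 ⇒ 25.
Leveled (Job 1@3, Job 2@4, Job 3@5, Job 4@1, Job 5@3, Job 6@1, Job 7@6): h1:6  h2:6  h3:7  h4:7  h5:7  h6:7 ⇒ 7.
Reduction 25 − 7 = 18.

18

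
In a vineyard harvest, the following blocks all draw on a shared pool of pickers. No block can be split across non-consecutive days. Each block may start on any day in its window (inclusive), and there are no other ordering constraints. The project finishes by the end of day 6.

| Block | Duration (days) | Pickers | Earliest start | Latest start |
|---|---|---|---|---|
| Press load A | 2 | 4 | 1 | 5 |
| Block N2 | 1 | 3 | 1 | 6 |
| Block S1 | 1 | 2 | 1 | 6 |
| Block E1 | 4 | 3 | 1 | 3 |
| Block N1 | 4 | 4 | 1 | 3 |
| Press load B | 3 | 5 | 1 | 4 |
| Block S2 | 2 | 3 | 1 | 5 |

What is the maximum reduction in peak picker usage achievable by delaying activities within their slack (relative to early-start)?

12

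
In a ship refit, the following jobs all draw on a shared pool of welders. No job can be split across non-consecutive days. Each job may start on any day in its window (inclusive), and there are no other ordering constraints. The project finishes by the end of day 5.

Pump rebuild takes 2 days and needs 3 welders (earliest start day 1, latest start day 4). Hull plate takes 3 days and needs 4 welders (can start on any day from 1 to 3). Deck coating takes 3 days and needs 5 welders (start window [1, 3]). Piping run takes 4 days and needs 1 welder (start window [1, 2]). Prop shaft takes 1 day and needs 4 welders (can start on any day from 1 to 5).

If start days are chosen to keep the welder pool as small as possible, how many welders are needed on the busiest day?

10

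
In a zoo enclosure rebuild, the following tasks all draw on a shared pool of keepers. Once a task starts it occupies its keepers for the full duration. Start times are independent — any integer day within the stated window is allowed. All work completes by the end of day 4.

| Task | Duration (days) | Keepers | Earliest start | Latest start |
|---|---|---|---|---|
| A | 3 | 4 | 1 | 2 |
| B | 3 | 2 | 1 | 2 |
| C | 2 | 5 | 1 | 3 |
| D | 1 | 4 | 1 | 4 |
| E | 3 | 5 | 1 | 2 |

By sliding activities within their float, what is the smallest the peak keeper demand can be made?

Early-start (A@1, B@1, C@1, D@1, E@1) gives peak 20: d1:20  d2:16  d3:11  d4:0.
Shift E→2.
Schedule A@1, B@1, C@1, D@1, E@2: d1:15  d2:16  d3:11  d4:5 — peak 16.

16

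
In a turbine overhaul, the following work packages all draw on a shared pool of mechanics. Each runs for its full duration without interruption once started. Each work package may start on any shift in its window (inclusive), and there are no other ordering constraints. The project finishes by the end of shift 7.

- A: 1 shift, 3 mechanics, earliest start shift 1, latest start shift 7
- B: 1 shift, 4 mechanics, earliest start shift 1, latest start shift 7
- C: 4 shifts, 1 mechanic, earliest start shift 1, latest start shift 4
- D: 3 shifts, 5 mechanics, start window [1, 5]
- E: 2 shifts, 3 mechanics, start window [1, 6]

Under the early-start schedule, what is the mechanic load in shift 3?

6

At early start, shift 3 has: C, D.
Demand: 1 + 5 = 6.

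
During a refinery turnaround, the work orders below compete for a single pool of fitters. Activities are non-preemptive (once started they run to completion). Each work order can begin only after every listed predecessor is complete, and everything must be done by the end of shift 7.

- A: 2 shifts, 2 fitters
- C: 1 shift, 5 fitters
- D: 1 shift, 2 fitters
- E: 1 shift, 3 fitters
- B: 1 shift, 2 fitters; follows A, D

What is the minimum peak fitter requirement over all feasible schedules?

5

Early-start (A@1, C@1, D@1, E@1, B@3) gives peak 12: s1:12  s2:2  s3:2  s4:0  s5:0  s6:0  s7:0.
Shift C→3, E→2, B→4.
Schedule A@1, C@3, D@1, E@2, B@4: s1:4  s2:5  s3:5  s4:2  s5:0  s6:0  s7:0 — peak 5.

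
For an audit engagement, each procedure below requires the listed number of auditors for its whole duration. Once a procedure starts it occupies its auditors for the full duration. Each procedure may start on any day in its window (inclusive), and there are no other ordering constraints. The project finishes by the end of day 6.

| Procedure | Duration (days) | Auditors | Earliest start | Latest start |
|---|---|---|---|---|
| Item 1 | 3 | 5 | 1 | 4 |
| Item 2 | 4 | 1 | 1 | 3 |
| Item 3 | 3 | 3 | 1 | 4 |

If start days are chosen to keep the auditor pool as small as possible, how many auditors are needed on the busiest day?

6

Early-start (Item 1@1, Item 2@1, Item 3@1) gives peak 9: d1:9  d2:9  d3:9  d4:1  d5:0  d6:0.
Shift Item 3→4.
Schedule Item 1@1, Item 2@1, Item 3@4: d1:6  d2:6  d3:6  d4:4  d5:3  d6:3 — peak 6.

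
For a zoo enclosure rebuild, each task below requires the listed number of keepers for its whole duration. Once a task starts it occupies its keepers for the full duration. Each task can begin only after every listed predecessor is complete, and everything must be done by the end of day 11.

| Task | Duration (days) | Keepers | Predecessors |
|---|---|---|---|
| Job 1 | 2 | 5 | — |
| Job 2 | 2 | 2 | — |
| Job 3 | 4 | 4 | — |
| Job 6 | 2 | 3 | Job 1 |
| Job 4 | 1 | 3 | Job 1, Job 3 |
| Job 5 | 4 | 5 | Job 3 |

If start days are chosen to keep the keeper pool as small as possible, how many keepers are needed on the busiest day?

7

Early-start (Job 1@1, Job 2@1, Job 3@1, Job 6@3, Job 4@5, Job 5@5) gives peak 11: d1:11  d2:11  d3:7  d4:7  d5:8  d6:5  d7:5  d8:5  d9:0  d10:0  d11:0.
Shift Job 3→3, Job 4→7, Job 5→8.
Schedule Job 1@1, Job 2@1, Job 3@3, Job 6@3, Job 4@7, Job 5@8: d1:7  d2:7  d3:7  d4:7  d5:4  d6:4  d7:3  d8:5  d9:5  d10:5  d11:5 — peak 7.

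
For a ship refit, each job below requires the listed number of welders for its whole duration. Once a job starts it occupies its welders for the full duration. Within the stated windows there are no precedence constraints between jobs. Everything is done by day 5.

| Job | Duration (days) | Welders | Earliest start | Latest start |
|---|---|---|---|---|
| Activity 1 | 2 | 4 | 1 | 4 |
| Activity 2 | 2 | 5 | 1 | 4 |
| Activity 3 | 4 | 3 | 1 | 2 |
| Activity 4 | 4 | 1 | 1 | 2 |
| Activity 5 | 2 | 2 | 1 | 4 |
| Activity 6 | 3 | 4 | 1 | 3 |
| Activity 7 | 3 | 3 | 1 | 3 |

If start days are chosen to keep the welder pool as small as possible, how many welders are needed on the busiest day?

13

Early-start (Activity 1@1, Activity 2@1, Activity 3@1, Activity 4@1, Activity 5@1, Activity 6@1, Activity 7@1) gives peak 22: d1:22  d2:22  d3:11  d4:4  d5:0.
Shift Activity 5→3, Activity 6→3, Activity 7→3.
Schedule Activity 1@1, Activity 2@1, Activity 3@1, Activity 4@1, Activity 5@3, Activity 6@3, Activity 7@3: d1:13  d2:13  d3:13  d4:13  d5:7 — peak 13.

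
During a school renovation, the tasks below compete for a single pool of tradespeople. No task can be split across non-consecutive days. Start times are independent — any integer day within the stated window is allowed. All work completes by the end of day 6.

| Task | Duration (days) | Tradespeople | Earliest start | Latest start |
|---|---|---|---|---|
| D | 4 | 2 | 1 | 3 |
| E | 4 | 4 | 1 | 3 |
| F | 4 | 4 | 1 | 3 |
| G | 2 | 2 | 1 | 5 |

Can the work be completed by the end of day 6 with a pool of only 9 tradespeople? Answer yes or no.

The minimum achievable peak is 10; 9 < 10, so no feasible schedule stays within the cap.

no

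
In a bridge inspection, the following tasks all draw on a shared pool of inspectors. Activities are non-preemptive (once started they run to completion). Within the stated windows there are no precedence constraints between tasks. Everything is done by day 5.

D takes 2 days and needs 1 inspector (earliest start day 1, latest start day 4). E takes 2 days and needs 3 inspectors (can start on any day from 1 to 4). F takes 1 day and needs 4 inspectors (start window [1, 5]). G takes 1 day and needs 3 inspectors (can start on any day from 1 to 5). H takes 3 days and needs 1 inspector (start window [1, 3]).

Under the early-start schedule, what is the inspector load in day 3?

At early start, day 3 has: H.
Demand: 1 = 1.

1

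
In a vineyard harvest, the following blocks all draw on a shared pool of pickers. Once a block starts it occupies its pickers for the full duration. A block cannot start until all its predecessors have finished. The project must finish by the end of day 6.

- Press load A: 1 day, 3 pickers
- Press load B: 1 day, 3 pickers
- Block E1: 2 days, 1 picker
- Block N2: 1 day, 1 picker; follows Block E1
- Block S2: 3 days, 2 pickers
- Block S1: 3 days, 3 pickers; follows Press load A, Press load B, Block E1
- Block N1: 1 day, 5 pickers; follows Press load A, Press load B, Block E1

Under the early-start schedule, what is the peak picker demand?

11

Early-start schedule: Press load A@1, Press load B@1, Block E1@1, Block N2@3, Block S2@1, Block S1@3, Block N1@3.
Load per day: day 1: 9, day 2: 3, day 3: 11, day 4: 3, day 5: 3, day 6: 0.
Peak is 11.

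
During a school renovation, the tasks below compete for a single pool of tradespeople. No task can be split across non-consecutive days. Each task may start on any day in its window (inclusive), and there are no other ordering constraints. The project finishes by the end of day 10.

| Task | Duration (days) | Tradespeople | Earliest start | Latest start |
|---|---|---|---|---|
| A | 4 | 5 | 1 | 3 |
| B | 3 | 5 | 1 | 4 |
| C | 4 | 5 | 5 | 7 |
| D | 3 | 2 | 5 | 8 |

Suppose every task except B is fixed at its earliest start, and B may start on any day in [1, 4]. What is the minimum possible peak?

B@1: d1:10  d2:10  d3:10  d4:5  d5:7  d6:7  d7:7  d8:5  d9:0  d10:0 → peak 10
B@2: d1:5  d2:10  d3:10  d4:10  d5:7  d6:7  d7:7  d8:5  d9:0  d10:0 → peak 10
B@3: d1:5  d2:5  d3:10  d4:10  d5:12  d6:7  d7:7  d8:5  d9:0  d10:0 → peak 12
B@4: d1:5  d2:5  d3:5  d4:10  d5:12  d6:12  d7:7  d8:5  d9:0  d10:0 → peak 12
Best is B@1, peak 10.

10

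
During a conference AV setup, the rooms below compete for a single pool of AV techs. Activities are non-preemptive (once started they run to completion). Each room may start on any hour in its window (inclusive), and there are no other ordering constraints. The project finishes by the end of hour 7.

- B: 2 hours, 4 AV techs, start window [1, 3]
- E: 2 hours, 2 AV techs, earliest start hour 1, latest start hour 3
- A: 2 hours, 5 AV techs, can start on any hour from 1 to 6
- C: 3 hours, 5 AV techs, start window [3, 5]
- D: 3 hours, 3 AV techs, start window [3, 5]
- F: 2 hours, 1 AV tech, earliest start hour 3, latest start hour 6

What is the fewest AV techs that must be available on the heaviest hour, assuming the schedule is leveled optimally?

Early-start (B@1, E@1, A@1, C@3, D@3, F@3) gives peak 11: h1:11  h2:11  h3:9  h4:9  h5:8  h6:0  h7:0.
Shift A→3, C→5, F→6.
Schedule B@1, E@1, A@3, C@5, D@3, F@6: h1:6  h2:6  h3:8  h4:8  h5:8  h6:6  h7:6 — peak 8.

8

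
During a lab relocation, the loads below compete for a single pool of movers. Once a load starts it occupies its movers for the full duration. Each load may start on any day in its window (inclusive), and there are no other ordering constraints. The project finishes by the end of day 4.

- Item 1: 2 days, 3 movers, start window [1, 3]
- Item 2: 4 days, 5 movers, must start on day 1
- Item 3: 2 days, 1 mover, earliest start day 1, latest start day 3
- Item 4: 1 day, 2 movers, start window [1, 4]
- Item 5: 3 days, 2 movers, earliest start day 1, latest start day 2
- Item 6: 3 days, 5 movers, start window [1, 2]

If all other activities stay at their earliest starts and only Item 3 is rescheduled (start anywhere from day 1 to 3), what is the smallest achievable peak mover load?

17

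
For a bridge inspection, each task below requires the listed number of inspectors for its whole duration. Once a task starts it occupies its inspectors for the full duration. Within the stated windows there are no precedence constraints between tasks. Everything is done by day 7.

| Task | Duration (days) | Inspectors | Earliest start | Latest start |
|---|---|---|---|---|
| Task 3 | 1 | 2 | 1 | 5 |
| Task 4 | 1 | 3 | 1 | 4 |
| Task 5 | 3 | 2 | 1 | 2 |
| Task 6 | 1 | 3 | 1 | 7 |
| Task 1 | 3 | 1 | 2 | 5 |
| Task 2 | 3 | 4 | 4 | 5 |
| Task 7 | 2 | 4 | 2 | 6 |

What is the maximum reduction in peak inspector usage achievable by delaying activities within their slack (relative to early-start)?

4

Early-start peak: d1:10  d2:7  d3:7  d4:5  d5:4  d6:4  d7:0 ⇒ 10.
Leveled (Task 3@1, Task 4@1, Task 5@2, Task 6@2, Task 1@5, Task 2@5, Task 7@3): d1:5  d2:5  d3:6  d4:6  d5:5  d6:5  d7:5 ⇒ 6.
Reduction 10 − 6 = 4.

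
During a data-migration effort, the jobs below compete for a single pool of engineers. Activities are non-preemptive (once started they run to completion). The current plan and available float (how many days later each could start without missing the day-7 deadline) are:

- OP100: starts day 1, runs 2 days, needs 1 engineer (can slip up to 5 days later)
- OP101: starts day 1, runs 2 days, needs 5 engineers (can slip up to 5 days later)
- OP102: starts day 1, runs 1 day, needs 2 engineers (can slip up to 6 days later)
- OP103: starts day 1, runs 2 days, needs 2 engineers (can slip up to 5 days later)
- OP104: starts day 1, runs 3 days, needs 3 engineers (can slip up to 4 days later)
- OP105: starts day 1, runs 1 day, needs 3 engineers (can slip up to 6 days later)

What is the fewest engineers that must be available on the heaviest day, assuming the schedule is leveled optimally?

Early-start (OP100@1, OP101@1, OP102@1, OP103@1, OP104@1, OP105@1) gives peak 16: d1:16  d2:11  d3:3  d4:0  d5:0  d6:0  d7:0.
Shift OP101→3, OP103→5, OP104→5, OP105→2.
Schedule OP100@1, OP101@3, OP102@1, OP103@5, OP104@5, OP105@2: d1:3  d2:4  d3:5  d4:5  d5:5  d6:5  d7:3 — peak 5.
Total engineer-days = 30 over 7 days ⇒ peak ≥ ⌈30/7⌉ = 5, so 5 is optimal.

5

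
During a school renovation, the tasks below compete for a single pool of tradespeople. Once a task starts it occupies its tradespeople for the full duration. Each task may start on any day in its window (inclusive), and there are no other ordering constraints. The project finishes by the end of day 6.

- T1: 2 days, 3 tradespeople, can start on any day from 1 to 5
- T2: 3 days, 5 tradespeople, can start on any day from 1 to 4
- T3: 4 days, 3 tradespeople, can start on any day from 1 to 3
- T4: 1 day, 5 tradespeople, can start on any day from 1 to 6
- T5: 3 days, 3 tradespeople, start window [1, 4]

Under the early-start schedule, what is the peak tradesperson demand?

Early-start schedule: T1@1, T2@1, T3@1, T4@1, T5@1.
Load per day: day 1: 19, day 2: 14, day 3: 11, day 4: 3, day 5: 0, day 6: 0.
Peak is 19.

19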